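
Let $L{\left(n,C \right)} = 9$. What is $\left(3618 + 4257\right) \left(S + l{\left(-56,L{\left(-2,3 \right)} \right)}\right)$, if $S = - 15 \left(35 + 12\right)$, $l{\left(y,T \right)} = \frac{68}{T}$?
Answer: $-5492375$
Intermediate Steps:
$S = -705$ ($S = \left(-15\right) 47 = -705$)
$\left(3618 + 4257\right) \left(S + l{\left(-56,L{\left(-2,3 \right)} \right)}\right) = \left(3618 + 4257\right) \left(-705 + \frac{68}{9}\right) = 7875 \left(-705 + 68 \cdot \frac{1}{9}\right) = 7875 \left(-705 + \frac{68}{9}\right) = 7875 \left(- \frac{6277}{9}\right) = -5492375$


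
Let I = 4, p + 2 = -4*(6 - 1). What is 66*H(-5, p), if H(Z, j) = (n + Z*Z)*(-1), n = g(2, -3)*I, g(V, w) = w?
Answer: -858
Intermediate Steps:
p = -22 (p = -2 - 4*(6 - 1) = -2 - 4*5 = -2 - 20 = -22)
n = -12 (n = -3*4 = -12)
H(Z, j) = 12 - Z**2 (H(Z, j) = (-12 + Z*Z)*(-1) = (-12 + Z**2)*(-1) = 12 - Z**2)
66*H(-5, p) = 66*(12 - 1*(-5)**2) = 66*(12 - 1*25) = 66*(12 - 25) = 66*(-13) = -858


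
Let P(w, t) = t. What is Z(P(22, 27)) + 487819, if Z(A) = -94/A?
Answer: 13171019/27 ≈ 4.8782e+5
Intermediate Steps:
Z(P(22, 27)) + 487819 = -94/27 + 487819 = 13171019/27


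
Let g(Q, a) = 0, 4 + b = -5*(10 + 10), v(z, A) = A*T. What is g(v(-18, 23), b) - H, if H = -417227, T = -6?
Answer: 417227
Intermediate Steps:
v(z, A) = -6*A (v(z, A) = A*(-6) = -6*A)
b = -104 (b = -4 - 5*(10 + 10) = -4 - 5*20 = -4 - 100 = -104)
g(v(-18, 23), b) - H = 0 - 1*(-417227) = 0 + 417227 = 417227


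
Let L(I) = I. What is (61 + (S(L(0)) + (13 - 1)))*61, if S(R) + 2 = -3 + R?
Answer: 4148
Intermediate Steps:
S(R) = -5 + R (S(R) = -2 + (-3 + R) = -5 + R)
(61 + (S(L(0)) + (13 - 1)))*61 = (61 + ((-5 + 0) + (13 - 1)))*61 = (61 + (-5 + 12))*61 = (61 + 7)*61 = 68*61 = 4148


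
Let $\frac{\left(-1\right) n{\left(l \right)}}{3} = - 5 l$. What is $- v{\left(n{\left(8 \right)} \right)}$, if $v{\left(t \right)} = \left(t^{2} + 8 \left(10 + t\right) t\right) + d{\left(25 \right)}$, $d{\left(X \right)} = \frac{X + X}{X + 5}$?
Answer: $- \frac{417605}{3} \approx -1.392 \cdot 10^{5}$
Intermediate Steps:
$d{\left(X \right)} = \frac{2 X}{5 + X}$
$n{\left(l \right)} = 15 l$ ($n{\left(l \right)} = - 3 \left(- 5 l\right) = 15 l$)
$v{\left(t \right)} = \frac{5}{3} + t^{2} + t \left(80 + 8 t\right)$ ($v{\left(t \right)} = \left(t^{2} + 8 \left(10 + t\right) t\right) + 2 \cdot 25 \frac{1}{5 + 25} = \left(t^{2} + \left(80 + 8 t\right) t\right) + 2 \cdot 25 \cdot \frac{1}{30} = \left(t^{2} + t \left(80 + 8 t\right)\right) + 2 \cdot 25 \cdot \frac{1}{30} = \left(t^{2} + t \left(80 + 8 t\right)\right) + \frac{5}{3} = \frac{5}{3} + t^{2} + t \left(80 + 8 t\right)$)
$- v{\left(n{\left(8 \right)} \right)} = - (\frac{5}{3} + 9 \left(15 \cdot 8\right)^{2} + 80 \cdot 15 \cdot 8) = - (\frac{5}{3} + 9 \cdot 120^{2} + 80 \cdot 120) = - (\frac{5}{3} + 9 \cdot 14400 + 9600) = - (\frac{5}{3} + 129600 + 9600) = \left(-1\right) \frac{417605}{3} = - \frac{417605}{3}$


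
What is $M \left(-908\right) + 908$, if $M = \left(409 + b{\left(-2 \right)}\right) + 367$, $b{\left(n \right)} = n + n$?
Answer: $-700068$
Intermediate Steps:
$b{\left(n \right)} = 2 n$
$M = 772$ ($M = \left(409 + 2 \left(-2\right)\right) + 367 = \left(409 - 4\right) + 367 = 405 + 367 = 772$)
$M \left(-908\right) + 908 = 772 \left(-908\right) + 908 = -700976 + 908 = -700068$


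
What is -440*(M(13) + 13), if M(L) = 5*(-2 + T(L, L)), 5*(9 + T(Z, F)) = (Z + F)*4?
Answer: -27280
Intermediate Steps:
T(Z, F) = -9 + 4*F/5 + 4*Z/5 (T(Z, F) = -9 + ((Z + F)*4)/5 = -9 + ((F + Z)*4)/5 = -9 + (4*F + 4*Z)/5 = -9 + (4*F/5 + 4*Z/5) = -9 + 4*F/5 + 4*Z/5)
M(L) = -55 + 8*L (M(L) = 5*(-2 + (-9 + 4*L/5 + 4*L/5)) = 5*(-2 + (-9 + 8*L/5)) = 5*(-11 + 8*L/5) = -55 + 8*L)
-440*(M(13) + 13) = -440*((-55 + 8*13) + 13) = -440*((-55 + 104) + 13) = -440*(49 + 13) = -440*62 = -27280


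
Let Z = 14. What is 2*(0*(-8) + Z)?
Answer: 28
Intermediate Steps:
2*(0*(-8) + Z) = 2*(0*(-8) + 14) = 2*(0 + 14) = 2*14 = 28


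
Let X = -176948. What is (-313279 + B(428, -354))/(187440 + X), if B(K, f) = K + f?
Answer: -313205/10492 ≈ -29.852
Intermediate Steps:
(-313279 + B(428, -354))/(187440 + X) = (-313279 + (428 - 354))/(187440 - 176948) = (-313279 + 74)/10492 = -313205*1/10492 = -313205/10492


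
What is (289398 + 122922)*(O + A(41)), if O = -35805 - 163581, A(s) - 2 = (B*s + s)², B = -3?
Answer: -79437571200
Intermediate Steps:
A(s) = 2 + 4*s² (A(s) = 2 + (-3*s + s)² = 2 + (-2*s)² = 2 + 4*s²)
O = -199386
(289398 + 122922)*(O + A(41)) = (289398 + 122922)*(-199386 + (2 + 4*41²)) = 412320*(-199386 + (2 + 4*1681)) = 412320*(-199386 + (2 + 6724)) = 412320*(-199386 + 6726) = 412320*(-192660) = -79437571200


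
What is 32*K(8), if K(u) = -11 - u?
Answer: -608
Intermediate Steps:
32*K(8) = 32*(-11 - 1*8) = 32*(-11 - 8) = 32*(-19) = -608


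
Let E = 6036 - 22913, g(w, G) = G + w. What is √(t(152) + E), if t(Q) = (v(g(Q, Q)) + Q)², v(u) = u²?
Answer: √8568817747 ≈ 92568.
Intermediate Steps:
t(Q) = (Q + 4*Q²)² (t(Q) = ((Q + Q)² + Q)² = ((2*Q)² + Q)² = (4*Q² + Q)² = (Q + 4*Q²)²)
E = -16877
√(t(152) + E) = √(152²*(1 + 4*152)² - 16877) = √(23104*(1 + 608)² - 16877) = √(23104*609² - 16877) = √(23104*370881 - 16877) = √(8568834624 - 16877) = √8568817747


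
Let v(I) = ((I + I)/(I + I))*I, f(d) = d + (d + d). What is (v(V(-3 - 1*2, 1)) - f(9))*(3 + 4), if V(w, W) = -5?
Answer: -224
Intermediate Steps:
f(d) = 3*d (f(d) = d + 2*d = 3*d)
v(I) = I (v(I) = ((2*I)/((2*I)))*I = ((2*I)*(1/(2*I)))*I = 1*I = I)
(v(V(-3 - 1*2, 1)) - f(9))*(3 + 4) = (-5 - 3*9)*(3 + 4) = (-5 - 1*27)*7 = (-5 - 27)*7 = -32*7 = -224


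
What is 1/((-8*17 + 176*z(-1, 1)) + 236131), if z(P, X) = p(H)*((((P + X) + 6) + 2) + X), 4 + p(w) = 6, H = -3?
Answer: 1/239163 ≈ 4.1812e-6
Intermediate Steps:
p(w) = 2 (p(w) = -4 + 6 = 2)
z(P, X) = 16 + 2*P + 4*X (z(P, X) = 2*((((P + X) + 6) + 2) + X) = 2*(((6 + P + X) + 2) + X) = 2*((8 + P + X) + X) = 2*(8 + P + 2*X) = 16 + 2*P + 4*X)
1/((-8*17 + 176*z(-1, 1)) + 236131) = 1/((-8*17 + 176*(16 + 2*(-1) + 4*1)) + 236131) = 1/((-136 + 176*(16 - 2 + 4)) + 236131) = 1/((-136 + 176*18) + 236131) = 1/((-136 + 3168) + 236131) = 1/(3032 + 236131) = 1/239163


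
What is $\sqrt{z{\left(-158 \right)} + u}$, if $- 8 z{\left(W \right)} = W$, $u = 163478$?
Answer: $\frac{\sqrt{653991}}{2} \approx 404.35$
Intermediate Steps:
$z{\left(W \right)} = - \frac{W}{8}$
$\sqrt{z{\left(-158 \right)} + u} = \sqrt{\left(- \frac{1}{8}\right) \left(-158\right) + 163478} = \sqrt{\frac{79}{4} + 163478} = \sqrt{\frac{653991}{4}} = \frac{\sqrt{653991}}{2}$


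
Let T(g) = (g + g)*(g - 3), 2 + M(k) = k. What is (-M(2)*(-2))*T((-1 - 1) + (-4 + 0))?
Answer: 0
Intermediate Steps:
M(k) = -2 + k
T(g) = 2*g*(-3 + g) (T(g) = (2*g)*(-3 + g) = 2*g*(-3 + g))
(-M(2)*(-2))*T((-1 - 1) + (-4 + 0)) = (-(-2 + 2)*(-2))*(2*((-1 - 1) + (-4 + 0))*(-3 + ((-1 - 1) + (-4 + 0)))) = (-1*0*(-2))*(2*(-2 - 4)*(-3 + (-2 - 4))) = (0*(-2))*(2*(-6)*(-3 - 6)) = 0*(2*(-6)*(-9)) = 0*108 = 0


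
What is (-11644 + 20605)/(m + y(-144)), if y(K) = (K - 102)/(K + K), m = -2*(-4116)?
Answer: 430128/395177 ≈ 1.0884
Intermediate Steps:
m = 8232
y(K) = (-102 + K)/(2*K) (y(K) = (-102 + K)/((2*K)) = (-102 + K)*(1/(2*K)) = (-102 + K)/(2*K))
(-11644 + 20605)/(m + y(-144)) = (-11644 + 20605)/(8232 + (½)*(-102 - 144)/(-144)) = 8961/(8232 + (½)*(-1/144)*(-246)) = 8961/(8232 + 41/48) = 8961/(395177/48) = 8961*(48/395177) = 430128/395177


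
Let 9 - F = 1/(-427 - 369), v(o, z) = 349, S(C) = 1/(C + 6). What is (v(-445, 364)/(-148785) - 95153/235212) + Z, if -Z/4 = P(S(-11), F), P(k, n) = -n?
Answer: 27545868735977/773800829620 ≈ 35.598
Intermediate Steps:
S(C) = 1/(6 + C)
F = 7165/796 (F = 9 - 1/(-427 - 369) = 9 - 1/(-796) = 9 - 1*(-1/796) = 9 + 1/796 = 7165/796 ≈ 9.0013)
Z = 7165/199 (Z = -(-4)*7165/796 = -4*(-7165/796) = 7165/199 ≈ 36.005)
(v(-445, 364)/(-148785) - 95153/235212) + Z = (349/(-148785) - 95153/235212) + 7165/199 = (349*(-1/148785) - 95153*1/235212) + 7165/199 = (-349/148785 - 95153/235212) + 7165/199 = -1582158677/3888446380 + 7165/199 = 27545868735977/773800829620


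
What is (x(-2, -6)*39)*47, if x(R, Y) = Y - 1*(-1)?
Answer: -9165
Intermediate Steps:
x(R, Y) = 1 + Y (x(R, Y) = Y + 1 = 1 + Y)
(x(-2, -6)*39)*47 = ((1 - 6)*39)*47 = -5*39*47 = -195*47 = -9165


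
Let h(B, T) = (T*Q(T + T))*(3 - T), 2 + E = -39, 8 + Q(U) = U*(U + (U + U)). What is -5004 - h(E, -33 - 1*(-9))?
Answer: 4468788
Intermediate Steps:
Q(U) = -8 + 3*U² (Q(U) = -8 + U*(U + (U + U)) = -8 + U*(U + 2*U) = -8 + U*(3*U) = -8 + 3*U²)
E = -41 (E = -2 - 39 = -41)
h(B, T) = T*(-8 + 12*T²)*(3 - T) (h(B, T) = (T*(-8 + 3*(T + T)²))*(3 - T) = (T*(-8 + 3*(2*T)²))*(3 - T) = (T*(-8 + 3*(4*T²)))*(3 - T) = (T*(-8 + 12*T²))*(3 - T) = T*(-8 + 12*T²)*(3 - T))
-5004 - h(E, -33 - 1*(-9)) = -5004 - (-4)*(-33 - 1*(-9))*(-3 + (-33 - 1*(-9)))*(-2 + 3*(-33 - 1*(-9))²) = -5004 - (-4)*(-33 + 9)*(-3 + (-33 + 9))*(-2 + 3*(-33 + 9)²) = -5004 - (-4)*(-24)*(-3 - 24)*(-2 + 3*(-24)²) = -5004 - (-4)*(-24)*(-27)*(-2 + 3*576) = -5004 - (-4)*(-24)*(-27)*(-2 + 1728) = -5004 - (-4)*(-24)*(-27)*1726 = -5004 - 1*(-4473792) = -5004 + 4473792 = 4468788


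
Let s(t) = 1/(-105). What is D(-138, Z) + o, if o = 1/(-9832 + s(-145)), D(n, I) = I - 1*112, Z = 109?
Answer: -3097188/1032361 ≈ -3.0001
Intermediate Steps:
D(n, I) = -112 + I (D(n, I) = I - 112 = -112 + I)
s(t) = -1/105
o = -105/1032361 (o = 1/(-9832 - 1/105) = 1/(-1032361/105) = -105/1032361 ≈ -0.00010171)
D(-138, Z) + o = (-112 + 109) - 105/1032361 = -3 - 105/1032361 = -3097188/1032361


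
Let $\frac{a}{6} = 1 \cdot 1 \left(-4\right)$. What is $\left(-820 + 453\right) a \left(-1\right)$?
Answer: $-8808$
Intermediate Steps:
$a = -24$ ($a = 6 \cdot 1 \cdot 1 \left(-4\right) = 6 \cdot 1 \left(-4\right) = 6 \left(-4\right) = -24$)
$\left(-820 + 453\right) a \left(-1\right) = \left(-820 + 453\right) \left(\left(-24\right) \left(-1\right)\right) = \left(-367\right) 24 = -8808$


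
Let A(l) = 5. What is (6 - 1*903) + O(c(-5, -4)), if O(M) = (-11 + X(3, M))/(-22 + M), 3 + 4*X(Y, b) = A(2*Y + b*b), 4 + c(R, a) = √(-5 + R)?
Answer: -87867/98 + 3*I*√10/196 ≈ -896.6 + 0.048402*I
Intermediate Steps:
c(R, a) = -4 + √(-5 + R)
X(Y, b) = ½ (X(Y, b) = -¾ + (¼)*5 = -¾ + 5/4 = ½)
O(M) = -21/(2*(-22 + M)) (O(M) = (-11 + ½)/(-22 + M) = -21/(2*(-22 + M)))
(6 - 1*903) + O(c(-5, -4)) = (6 - 1*903) - 21/(-44 + 2*(-4 + √(-5 - 5))) = (6 - 903) - 21/(-44 + 2*(-4 + √(-10))) = -897 - 21/(-44 + 2*(-4 + I*√10)) = -897 - 21/(-44 + (-8 + 2*I*√10)) = -897 - 21/(-52 + 2*I*√10)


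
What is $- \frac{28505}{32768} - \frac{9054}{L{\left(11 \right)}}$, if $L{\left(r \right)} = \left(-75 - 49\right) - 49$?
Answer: $\frac{291750107}{5668864} \approx 51.465$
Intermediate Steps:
$L{\left(r \right)} = -173$ ($L{\left(r \right)} = -124 - 49 = -173$)
$- \frac{28505}{32768} - \frac{9054}{L{\left(11 \right)}} = - \frac{28505}{32768} - \frac{9054}{-173} = \left(-28505\right) \frac{1}{32768} - - \frac{9054}{173} = - \frac{28505}{32768} + \frac{9054}{173} = \frac{291750107}{5668864}$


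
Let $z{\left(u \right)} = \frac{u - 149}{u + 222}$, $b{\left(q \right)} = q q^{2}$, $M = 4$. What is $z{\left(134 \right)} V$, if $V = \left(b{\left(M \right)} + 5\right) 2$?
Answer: $- \frac{1035}{178} \approx -5.8146$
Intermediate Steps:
$b{\left(q \right)} = q^{3}$
$V = 138$ ($V = \left(4^{3} + 5\right) 2 = \left(64 + 5\right) 2 = 69 \cdot 2 = 138$)
$z{\left(u \right)} = \frac{-149 + u}{222 + u}$
$z{\left(134 \right)} V = \frac{-149 + 134}{222 + 134} \cdot 138 = \frac{1}{356} \left(-15\right) 138 = \left(- \frac{15}{356}\right) 138 = - \frac{1035}{178}$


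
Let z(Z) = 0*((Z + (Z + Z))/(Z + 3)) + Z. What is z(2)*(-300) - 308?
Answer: -908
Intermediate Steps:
z(Z) = Z (z(Z) = 0*((Z + 2*Z)/(3 + Z)) + Z = 0*((3*Z)/(3 + Z)) + Z = 0*(3*Z/(3 + Z)) + Z = 0 + Z = Z)
z(2)*(-300) - 308 = 2*(-300) - 308 = -600 - 308 = -908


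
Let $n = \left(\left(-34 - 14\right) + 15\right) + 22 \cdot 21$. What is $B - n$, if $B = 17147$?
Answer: $16718$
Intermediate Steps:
$n = 429$ ($n = \left(-48 + 15\right) + 462 = -33 + 462 = 429$)
$B - n = 17147 - 429 = 16718$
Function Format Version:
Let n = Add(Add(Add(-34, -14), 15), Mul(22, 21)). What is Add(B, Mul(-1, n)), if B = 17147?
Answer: 16718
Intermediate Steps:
n = 429 (n = Add(Add(-48, 15), 462) = Add(-33, 462) = 429)
Add(B, Mul(-1, n)) = Add(17147, Mul(-1, 429)) = Add(17147, -429) = 16718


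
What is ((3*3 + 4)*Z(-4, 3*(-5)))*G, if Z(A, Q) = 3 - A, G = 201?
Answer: 18291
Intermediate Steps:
((3*3 + 4)*Z(-4, 3*(-5)))*G = ((3*3 + 4)*(3 - 1*(-4)))*201 = ((9 + 4)*(3 + 4))*201 = (13*7)*201 = 91*201 = 18291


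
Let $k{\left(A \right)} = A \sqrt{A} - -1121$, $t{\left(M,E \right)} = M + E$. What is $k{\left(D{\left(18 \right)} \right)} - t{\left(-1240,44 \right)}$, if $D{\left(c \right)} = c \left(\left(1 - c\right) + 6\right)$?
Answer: $2317 - 594 i \sqrt{22} \approx 2317.0 - 2786.1 i$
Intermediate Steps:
$D{\left(c \right)} = c \left(7 - c\right)$
$t{\left(M,E \right)} = E + M$
$k{\left(A \right)} = 1121 + A^{\frac{3}{2}}$ ($k{\left(A \right)} = A^{\frac{3}{2}} + 1121 = 1121 + A^{\frac{3}{2}}$)
$k{\left(D{\left(18 \right)} \right)} - t{\left(-1240,44 \right)} = \left(1121 + \left(18 \left(7 - 18\right)\right)^{\frac{3}{2}}\right) - \left(44 - 1240\right) = \left(1121 + \left(18 \left(7 - 18\right)\right)^{\frac{3}{2}}\right) - -1196 = \left(1121 + \left(18 \left(-11\right)\right)^{\frac{3}{2}}\right) + 1196 = \left(1121 + \left(-198\right)^{\frac{3}{2}}\right) + 1196 = \left(1121 - 594 i \sqrt{22}\right) + 1196 = 2317 - 594 i \sqrt{22}$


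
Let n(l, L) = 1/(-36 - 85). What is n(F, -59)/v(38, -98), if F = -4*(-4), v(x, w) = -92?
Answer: 1/11132 ≈ 8.9831e-5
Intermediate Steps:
F = 16
n(l, L) = -1/121 (n(l, L) = 1/(-121) = -1/121)
n(F, -59)/v(38, -98) = -1/121/(-92) = -1/121*(-1/92) = 1/11132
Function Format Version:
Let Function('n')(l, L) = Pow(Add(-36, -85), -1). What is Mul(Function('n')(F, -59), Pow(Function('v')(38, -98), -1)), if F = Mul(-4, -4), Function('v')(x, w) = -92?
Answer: Rational(1, 11132) ≈ 8.9831e-5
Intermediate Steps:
F = 16
Function('n')(l, L) = Rational(-1, 121) (Function('n')(l, L) = Pow(-121, -1) = Rational(-1, 121))
Mul(Function('n')(F, -59), Pow(Function('v')(38, -98), -1)) = Mul(Rational(-1, 121), Pow(-92, -1)) = Mul(Rational(-1, 121), Rational(-1, 92)) = Rational(1, 11132)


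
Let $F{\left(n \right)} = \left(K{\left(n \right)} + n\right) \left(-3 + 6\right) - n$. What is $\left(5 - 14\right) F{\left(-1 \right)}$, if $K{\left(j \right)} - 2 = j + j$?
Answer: $18$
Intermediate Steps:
$K{\left(j \right)} = 2 + 2 j$ ($K{\left(j \right)} = 2 + \left(j + j\right) = 2 + 2 j$)
$F{\left(n \right)} = 6 + 8 n$ ($F{\left(n \right)} = \left(\left(2 + 2 n\right) + n\right) \left(-3 + 6\right) - n = \left(2 + 3 n\right) 3 - n = \left(6 + 9 n\right) - n = 6 + 8 n$)
$\left(5 - 14\right) F{\left(-1 \right)} = \left(5 - 14\right) \left(6 + 8 \left(-1\right)\right) = - 9 \left(6 - 8\right) = \left(-9\right) \left(-2\right) = 18$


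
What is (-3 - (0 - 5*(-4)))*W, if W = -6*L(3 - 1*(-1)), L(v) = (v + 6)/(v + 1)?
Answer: 276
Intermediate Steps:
L(v) = (6 + v)/(1 + v)
W = -12 (W = -6*(6 + (3 - 1*(-1)))/(1 + (3 - 1*(-1))) = -6*(6 + (3 + 1))/(1 + (3 + 1)) = -6*(6 + 4)/(1 + 4) = -6*10/5 = -6*2 = -12)
(-3 - (0 - 5*(-4)))*W = (-3 - (0 - 5*(-4)))*(-12) = (-3 - (0 + 20))*(-12) = (-3 - 1*20)*(-12) = (-3 - 20)*(-12) = -23*(-12) = 276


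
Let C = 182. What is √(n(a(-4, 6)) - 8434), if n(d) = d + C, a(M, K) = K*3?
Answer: I*√8234 ≈ 90.741*I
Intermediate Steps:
a(M, K) = 3*K
n(d) = 182 + d (n(d) = d + 182 = 182 + d)
√(n(a(-4, 6)) - 8434) = √((182 + 3*6) - 8434) = √((182 + 18) - 8434) = √(200 - 8434) = √(-8234) = I*√8234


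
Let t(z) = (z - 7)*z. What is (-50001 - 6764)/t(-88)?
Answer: -11353/1672 ≈ -6.7901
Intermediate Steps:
t(z) = z*(-7 + z) (t(z) = (-7 + z)*z = z*(-7 + z))
(-50001 - 6764)/t(-88) = (-50001 - 6764)/((-88*(-7 - 88))) = -56765/((-88*(-95))) = -56765/8360 = -56765*1/8360 = -11353/1672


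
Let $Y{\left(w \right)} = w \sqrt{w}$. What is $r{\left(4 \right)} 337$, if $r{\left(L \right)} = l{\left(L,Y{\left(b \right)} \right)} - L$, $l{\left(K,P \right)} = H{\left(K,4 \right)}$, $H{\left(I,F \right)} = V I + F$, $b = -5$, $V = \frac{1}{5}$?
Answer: $\frac{1348}{5} \approx 269.6$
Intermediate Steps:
$V = \frac{1}{5} \approx 0.2$
$Y{\left(w \right)} = w^{\frac{3}{2}}$
$H{\left(I,F \right)} = F + \frac{I}{5}$ ($H{\left(I,F \right)} = \frac{I}{5} + F = F + \frac{I}{5}$)
$l{\left(K,P \right)} = 4 + \frac{K}{5}$
$r{\left(L \right)} = 4 - \frac{4 L}{5}$ ($r{\left(L \right)} = \left(4 + \frac{L}{5}\right) - L = 4 - \frac{4 L}{5}$)
$r{\left(4 \right)} 337 = \left(4 - \frac{16}{5}\right) 337 = \frac{4}{5} \cdot 337 = \frac{1348}{5}$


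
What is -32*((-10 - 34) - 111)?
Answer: 4960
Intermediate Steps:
-32*((-10 - 34) - 111) = -32*(-44 - 111) = -32*(-155) = 4960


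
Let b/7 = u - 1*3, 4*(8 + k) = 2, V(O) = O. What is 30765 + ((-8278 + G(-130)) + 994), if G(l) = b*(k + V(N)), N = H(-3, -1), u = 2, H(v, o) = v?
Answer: 47109/2 ≈ 23555.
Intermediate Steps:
N = -3
k = -15/2 (k = -8 + (1/4)*2 = -8 + 1/2 = -15/2 ≈ -7.5000)
b = -7 (b = 7*(2 - 1*3) = 7*(2 - 3) = 7*(-1) = -7)
G(l) = 147/2 (G(l) = -7*(-15/2 - 3) = -7*(-21/2) = 147/2)
30765 + ((-8278 + G(-130)) + 994) = 30765 + ((-8278 + 147/2) + 994) = 30765 + (-16409/2 + 994) = 30765 - 14421/2 = 47109/2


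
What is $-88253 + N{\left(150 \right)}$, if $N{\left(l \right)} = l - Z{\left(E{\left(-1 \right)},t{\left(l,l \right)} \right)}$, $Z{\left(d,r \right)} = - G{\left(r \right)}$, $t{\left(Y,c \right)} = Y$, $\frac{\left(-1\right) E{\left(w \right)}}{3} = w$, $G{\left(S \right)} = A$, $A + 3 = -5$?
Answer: $-88111$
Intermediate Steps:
$A = -8$ ($A = -3 - 5 = -8$)
$G{\left(S \right)} = -8$
$E{\left(w \right)} = - 3 w$
$Z{\left(d,r \right)} = 8$ ($Z{\left(d,r \right)} = \left(-1\right) \left(-8\right) = 8$)
$N{\left(l \right)} = -8 + l$ ($N{\left(l \right)} = l - 8 = -8 + l$)
$-88253 + N{\left(150 \right)} = -88253 + \left(-8 + 150\right) = -88253 + 142 = -88111$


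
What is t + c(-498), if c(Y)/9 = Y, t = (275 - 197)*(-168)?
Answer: -17586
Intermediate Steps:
t = -13104 (t = 78*(-168) = -13104)
c(Y) = 9*Y
t + c(-498) = -13104 + 9*(-498) = -13104 - 4482 = -17586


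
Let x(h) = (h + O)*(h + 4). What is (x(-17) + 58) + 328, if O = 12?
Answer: 451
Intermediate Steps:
x(h) = (4 + h)*(12 + h) (x(h) = (h + 12)*(h + 4) = (12 + h)*(4 + h) = (4 + h)*(12 + h))
(x(-17) + 58) + 328 = ((48 + (-17)**2 + 16*(-17)) + 58) + 328 = ((48 + 289 - 272) + 58) + 328 = (65 + 58) + 328 = 123 + 328 = 451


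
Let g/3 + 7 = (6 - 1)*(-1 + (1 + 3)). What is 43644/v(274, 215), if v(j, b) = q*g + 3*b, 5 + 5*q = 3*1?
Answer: 72740/1059 ≈ 68.688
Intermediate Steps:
q = -⅖ (q = -1 + (3*1)/5 = -1 + (⅕)*3 = -1 + ⅗ = -⅖ ≈ -0.40000)
g = 24 (g = -21 + 3*((6 - 1)*(-1 + (1 + 3))) = -21 + 3*(5*(-1 + 4)) = -21 + 3*(5*3) = -21 + 3*15 = -21 + 45 = 24)
v(j, b) = -48/5 + 3*b (v(j, b) = -⅖*24 + 3*b = -48/5 + 3*b)
43644/v(274, 215) = 43644/(-48/5 + 3*215) = 43644/(-48/5 + 645) = 43644/(3177/5) = 43644*(5/3177) = 72740/1059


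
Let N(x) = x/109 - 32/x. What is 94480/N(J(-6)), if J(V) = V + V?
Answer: 7723740/209 ≈ 36956.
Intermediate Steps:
J(V) = 2*V
N(x) = -32/x + x/109 (N(x) = x*(1/109) - 32/x = x/109 - 32/x = -32/x + x/109)
94480/N(J(-6)) = 94480/(-32/(2*(-6)) + (2*(-6))/109) = 94480/(-32/(-12) + (1/109)*(-12)) = 94480/(-32*(-1/12) - 12/109) = 94480/(8/3 - 12/109) = 94480/(836/327) = 94480*(327/836) = 7723740/209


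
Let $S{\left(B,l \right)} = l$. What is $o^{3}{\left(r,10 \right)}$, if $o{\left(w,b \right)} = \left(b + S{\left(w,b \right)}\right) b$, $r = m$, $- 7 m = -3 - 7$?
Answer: $8000000$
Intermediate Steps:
$m = \frac{10}{7}$ ($m = - \frac{-3 - 7}{7} = \left(- \frac{1}{7}\right) \left(-10\right) = \frac{10}{7} \approx 1.4286$)
$r = \frac{10}{7} \approx 1.4286$
$o{\left(w,b \right)} = 2 b^{2}$ ($o{\left(w,b \right)} = \left(b + b\right) b = 2 b b = 2 b^{2}$)
$o^{3}{\left(r,10 \right)} = \left(2 \cdot 10^{2}\right)^{3} = \left(2 \cdot 100\right)^{3} = 200^{3} = 8000000$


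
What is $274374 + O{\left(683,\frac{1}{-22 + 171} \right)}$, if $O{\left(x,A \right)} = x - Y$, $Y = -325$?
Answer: $275382$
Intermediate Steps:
$O{\left(x,A \right)} = 325 + x$ ($O{\left(x,A \right)} = x - -325 = x + 325 = 325 + x$)
$274374 + O{\left(683,\frac{1}{-22 + 171} \right)} = 274374 + \left(325 + 683\right) = 274374 + 1008 = 275382$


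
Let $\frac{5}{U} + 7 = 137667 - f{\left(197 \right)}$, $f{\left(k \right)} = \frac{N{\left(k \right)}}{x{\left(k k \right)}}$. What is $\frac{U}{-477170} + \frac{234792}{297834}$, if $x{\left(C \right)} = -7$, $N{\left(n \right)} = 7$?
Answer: $\frac{514098210299729}{652134341805486} \approx 0.78833$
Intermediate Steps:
$f{\left(k \right)} = -1$ ($f{\left(k \right)} = \frac{7}{-7} = 7 \left(- \frac{1}{7}\right) = -1$)
$U = \frac{5}{137661}$ ($U = \frac{5}{-7 + \left(137667 - -1\right)} = \frac{5}{-7 + \left(137667 + 1\right)} = \frac{5}{-7 + 137668} = \frac{5}{137661} \approx 3.6321 \cdot 10^{-5}$)
$\frac{U}{-477170} + \frac{234792}{297834} = \frac{5}{137661 \left(-477170\right)} + \frac{234792}{297834} = \frac{5}{137661} \left(- \frac{1}{477170}\right) + 234792 \cdot \frac{1}{297834} = - \frac{1}{13137539874} + \frac{39132}{49639} = \frac{514098210299729}{652134341805486}$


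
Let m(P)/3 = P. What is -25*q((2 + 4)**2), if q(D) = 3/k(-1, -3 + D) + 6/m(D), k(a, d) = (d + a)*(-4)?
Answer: -925/1152 ≈ -0.80295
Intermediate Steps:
k(a, d) = -4*a - 4*d (k(a, d) = (a + d)*(-4) = -4*a - 4*d)
m(P) = 3*P
q(D) = 2/D + 3/(16 - 4*D) (q(D) = 3/(-4*(-1) - 4*(-3 + D)) + 6/((3*D)) = 3/(4 + (12 - 4*D)) + 6*(1/(3*D)) = 3/(16 - 4*D) + 2/D = 2/D + 3/(16 - 4*D))
-25*q((2 + 4)**2) = -25*(-32 + 5*(2 + 4)**2)/(4*((2 + 4)**2)*(-4 + (2 + 4)**2)) = -25*(-32 + 5*6**2)/(4*(6**2)*(-4 + 6**2)) = -25*(-32 + 5*36)/(4*36*(-4 + 36)) = -25*(-32 + 180)/(4*36*32) = -25*148/(4*36*32) = -25*37/1152 = -925/1152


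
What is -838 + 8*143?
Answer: 306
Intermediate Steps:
-838 + 8*143 = -838 + 1144 = 306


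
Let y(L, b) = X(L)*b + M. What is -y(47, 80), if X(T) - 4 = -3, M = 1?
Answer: -81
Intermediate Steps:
X(T) = 1 (X(T) = 4 - 3 = 1)
y(L, b) = 1 + b (y(L, b) = 1*b + 1 = b + 1 = 1 + b)
-y(47, 80) = -(1 + 80) = -1*81 = -81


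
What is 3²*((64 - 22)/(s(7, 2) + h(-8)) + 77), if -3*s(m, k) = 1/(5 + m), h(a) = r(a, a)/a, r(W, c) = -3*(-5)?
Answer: 67725/137 ≈ 494.34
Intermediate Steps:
r(W, c) = 15
h(a) = 15/a
s(m, k) = -1/(3*(5 + m))
3²*((64 - 22)/(s(7, 2) + h(-8)) + 77) = 3²*((64 - 22)/(-1/(15 + 3*7) + 15/(-8)) + 77) = 9*(42/(-1/(15 + 21) + 15*(-⅛)) + 77) = 9*(42/(-1/36 - 15/8) + 77) = 9*(42/(-137/72) + 77) = 9*(42*(-72/137) + 77) = 9*(-3024/137 + 77) = 9*(7525/137) = 67725/137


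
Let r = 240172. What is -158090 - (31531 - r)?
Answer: 50551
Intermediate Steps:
-158090 - (31531 - r) = -158090 - (31531 - 1*240172) = -158090 - (31531 - 240172) = -158090 - 1*(-208641) = -158090 + 208641 = 50551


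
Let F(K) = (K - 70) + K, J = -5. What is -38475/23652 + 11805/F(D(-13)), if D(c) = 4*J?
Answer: -349931/3212 ≈ -108.94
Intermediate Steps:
D(c) = -20 (D(c) = 4*(-5) = -20)
F(K) = -70 + 2*K (F(K) = (-70 + K) + K = -70 + 2*K)
-38475/23652 + 11805/F(D(-13)) = -38475/23652 + 11805/(-70 + 2*(-20)) = -38475*1/23652 + 11805/(-70 - 40) = -475/292 + 11805/(-110) = -475/292 + 11805*(-1/110) = -475/292 - 2361/22 = -349931/3212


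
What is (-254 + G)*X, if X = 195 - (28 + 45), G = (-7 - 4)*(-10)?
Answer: -17568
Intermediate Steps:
G = 110 (G = -11*(-10) = 110)
X = 122 (X = 195 - 1*73 = 195 - 73 = 122)
(-254 + G)*X = (-254 + 110)*122 = -144*122 = -17568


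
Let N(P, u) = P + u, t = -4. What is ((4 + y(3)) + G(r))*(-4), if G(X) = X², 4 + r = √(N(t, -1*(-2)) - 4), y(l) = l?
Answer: -68 + 32*I*√6 ≈ -68.0 + 78.384*I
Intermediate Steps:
r = -4 + I*√6 (r = -4 + √((-4 - 1*(-2)) - 4) = -4 + √((-4 + 2) - 4) = -4 + √(-2 - 4) = -4 + √(-6) = -4 + I*√6 ≈ -4.0 + 2.4495*I)
((4 + y(3)) + G(r))*(-4) = ((4 + 3) + (-4 + I*√6)²)*(-4) = (7 + (-4 + I*√6)²)*(-4) = -28 - 4*(-4 + I*√6)²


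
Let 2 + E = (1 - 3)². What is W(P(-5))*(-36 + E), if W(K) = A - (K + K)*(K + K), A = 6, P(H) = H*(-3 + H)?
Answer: 217396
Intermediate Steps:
W(K) = 6 - 4*K² (W(K) = 6 - (K + K)*(K + K) = 6 - 2*K*2*K = 6 - 4*K²)
E = 2 (E = -2 + (1 - 3)² = -2 + (-2)² = -2 + 4 = 2)
W(P(-5))*(-36 + E) = (6 - 4*25*(-3 - 5)²)*(-36 + 2) = (6 - 4*(-5*(-8))²)*(-34) = (6 - 4*40²)*(-34) = (6 - 4*1600)*(-34) = (6 - 6400)*(-34) = -6394*(-34) = 217396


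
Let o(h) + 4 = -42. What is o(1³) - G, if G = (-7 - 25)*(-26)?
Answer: -878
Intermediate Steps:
o(h) = -46 (o(h) = -4 - 42 = -46)
G = 832 (G = -32*(-26) = 832)
o(1³) - G = -46 - 1*832 = -46 - 832 = -878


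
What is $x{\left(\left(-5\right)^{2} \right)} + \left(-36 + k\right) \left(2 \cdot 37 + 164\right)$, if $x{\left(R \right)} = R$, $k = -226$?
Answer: $-62331$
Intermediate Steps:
$x{\left(\left(-5\right)^{2} \right)} + \left(-36 + k\right) \left(2 \cdot 37 + 164\right) = \left(-5\right)^{2} + \left(-36 - 226\right) \left(2 \cdot 37 + 164\right) = 25 - 262 \left(74 + 164\right) = 25 - 62356 = -62331$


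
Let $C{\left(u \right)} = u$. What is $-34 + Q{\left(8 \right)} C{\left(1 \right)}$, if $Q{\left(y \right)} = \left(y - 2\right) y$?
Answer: $14$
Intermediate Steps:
$Q{\left(y \right)} = y \left(-2 + y\right)$ ($Q{\left(y \right)} = \left(-2 + y\right) y = y \left(-2 + y\right)$)
$-34 + Q{\left(8 \right)} C{\left(1 \right)} = -34 + 8 \left(-2 + 8\right) 1 = -34 + 8 \cdot 6 \cdot 1 = -34 + 48 \cdot 1 = -34 + 48 = 14$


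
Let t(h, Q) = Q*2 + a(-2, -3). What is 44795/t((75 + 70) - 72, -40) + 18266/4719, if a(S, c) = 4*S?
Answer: -19070927/37752 ≈ -505.16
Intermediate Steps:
t(h, Q) = -8 + 2*Q (t(h, Q) = Q*2 + 4*(-2) = 2*Q - 8 = -8 + 2*Q)
44795/t((75 + 70) - 72, -40) + 18266/4719 = 44795/(-8 + 2*(-40)) + 18266/4719 = 44795/(-8 - 80) + 18266*(1/4719) = 44795/(-88) + 18266/4719 = 44795*(-1/88) + 18266/4719 = -44795/88 + 18266/4719 = -19070927/37752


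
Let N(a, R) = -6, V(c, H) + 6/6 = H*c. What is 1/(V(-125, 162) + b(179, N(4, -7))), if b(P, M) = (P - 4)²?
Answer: 1/10374 ≈ 9.6395e-5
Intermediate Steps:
V(c, H) = -1 + H*c
b(P, M) = (-4 + P)²
1/(V(-125, 162) + b(179, N(4, -7))) = 1/((-1 + 162*(-125)) + (-4 + 179)²) = 1/((-1 - 20250) + 175²) = 1/(-20251 + 30625) = 1/10374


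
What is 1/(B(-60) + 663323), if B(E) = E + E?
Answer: 1/663203 ≈ 1.5078e-6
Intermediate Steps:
B(E) = 2*E
1/(B(-60) + 663323) = 1/(2*(-60) + 663323) = 1/(-120 + 663323) = 1/663203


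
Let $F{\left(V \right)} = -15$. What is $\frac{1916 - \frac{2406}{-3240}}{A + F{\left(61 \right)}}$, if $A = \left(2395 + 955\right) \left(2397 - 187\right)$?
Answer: $\frac{1035041}{3997881900} \approx 0.0002589$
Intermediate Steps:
$A = 7403500$ ($A = 3350 \cdot 2210 = 7403500$)
$\frac{1916 - \frac{2406}{-3240}}{A + F{\left(61 \right)}} = \frac{1916 - \frac{2406}{-3240}}{7403500 - 15} = \frac{1916 - - \frac{401}{540}}{7403485} = \left(1916 + \frac{401}{540}\right) \frac{1}{7403485} = \frac{1035041}{540} \cdot \frac{1}{7403485} = \frac{1035041}{3997881900}$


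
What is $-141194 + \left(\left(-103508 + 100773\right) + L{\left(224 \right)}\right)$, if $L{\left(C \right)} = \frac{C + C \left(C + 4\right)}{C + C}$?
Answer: $- \frac{287629}{2} \approx -1.4381 \cdot 10^{5}$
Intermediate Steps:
$L{\left(C \right)} = \frac{C + C \left(4 + C\right)}{2 C}$
$-141194 + \left(\left(-103508 + 100773\right) + L{\left(224 \right)}\right) = -141194 + \left(\left(-103508 + 100773\right) + \left(\frac{5}{2} + \frac{1}{2} \cdot 224\right)\right) = -141194 + \left(-2735 + \left(\frac{5}{2} + 112\right)\right) = -141194 + \left(-2735 + \frac{229}{2}\right) = -141194 - \frac{5241}{2} = - \frac{287629}{2}$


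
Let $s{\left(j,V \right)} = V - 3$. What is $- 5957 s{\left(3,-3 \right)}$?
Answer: $35742$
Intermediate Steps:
$s{\left(j,V \right)} = -3 + V$ ($s{\left(j,V \right)} = V - 3 = -3 + V$)
$- 5957 s{\left(3,-3 \right)} = - 5957 \left(-3 - 3\right) = \left(-5957\right) \left(-6\right) = 35742$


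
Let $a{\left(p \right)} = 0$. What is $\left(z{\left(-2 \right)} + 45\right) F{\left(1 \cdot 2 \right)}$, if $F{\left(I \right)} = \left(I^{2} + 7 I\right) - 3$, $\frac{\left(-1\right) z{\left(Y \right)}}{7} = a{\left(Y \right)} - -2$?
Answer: $465$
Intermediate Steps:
$z{\left(Y \right)} = -14$ ($z{\left(Y \right)} = - 7 \left(0 - -2\right) = - 7 \left(0 + 2\right) = \left(-7\right) 2 = -14$)
$F{\left(I \right)} = -3 + I^{2} + 7 I$
$\left(z{\left(-2 \right)} + 45\right) F{\left(1 \cdot 2 \right)} = \left(-14 + 45\right) \left(-3 + \left(1 \cdot 2\right)^{2} + 7 \cdot 1 \cdot 2\right) = 31 \left(-3 + 2^{2} + 7 \cdot 2\right) = 31 \left(-3 + 4 + 14\right) = 31 \cdot 15 = 465$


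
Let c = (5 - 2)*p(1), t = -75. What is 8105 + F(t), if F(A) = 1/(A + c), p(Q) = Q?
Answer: 583559/72 ≈ 8105.0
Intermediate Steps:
c = 3 (c = (5 - 2)*1 = 3*1 = 3)
F(A) = 1/(3 + A) (F(A) = 1/(A + 3) = 1/(3 + A))
8105 + F(t) = 8105 + 1/(3 - 75) = 8105 + 1/(-72) = 8105 - 1/72 = 583559/72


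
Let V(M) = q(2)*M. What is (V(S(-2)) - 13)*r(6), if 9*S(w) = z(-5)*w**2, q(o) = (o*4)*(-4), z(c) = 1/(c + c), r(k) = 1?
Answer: -521/45 ≈ -11.578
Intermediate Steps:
z(c) = 1/(2*c)
q(o) = -16*o (q(o) = (4*o)*(-4) = -16*o)
S(w) = -w**2/90 (S(w) = (((1/2)/(-5))*w**2)/9 = (((1/2)*(-1/5))*w**2)/9 = (-w**2/10)/9 = -w**2/90)
V(M) = -32*M (V(M) = (-16*2)*M = -32*M)
(V(S(-2)) - 13)*r(6) = (-(-16)*(-2)**2/45 - 13)*1 = (-(-16)*4/45 - 13)*1 = (-32*(-2/45) - 13)*1 = (64/45 - 13)*1 = -521/45*1 = -521/45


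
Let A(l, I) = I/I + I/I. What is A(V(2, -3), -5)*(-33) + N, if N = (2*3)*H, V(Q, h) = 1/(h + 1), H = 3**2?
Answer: -12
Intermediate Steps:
H = 9
V(Q, h) = 1/(1 + h)
A(l, I) = 2 (A(l, I) = 1 + 1 = 2)
N = 54 (N = (2*3)*9 = 6*9 = 54)
A(V(2, -3), -5)*(-33) + N = 2*(-33) + 54 = -66 + 54 = -12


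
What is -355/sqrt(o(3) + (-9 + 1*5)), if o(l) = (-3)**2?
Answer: -71*sqrt(5) ≈ -158.76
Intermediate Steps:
o(l) = 9
-355/sqrt(o(3) + (-9 + 1*5)) = -355/sqrt(9 + (-9 + 1*5)) = -355/sqrt(9 + (-9 + 5)) = -355/sqrt(9 - 4) = -355*sqrt(5)/5 = -71*sqrt(5)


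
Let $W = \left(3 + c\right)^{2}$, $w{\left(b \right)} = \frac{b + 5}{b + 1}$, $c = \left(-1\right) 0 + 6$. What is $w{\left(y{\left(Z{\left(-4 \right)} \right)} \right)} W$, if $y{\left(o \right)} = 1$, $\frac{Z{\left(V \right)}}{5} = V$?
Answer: $243$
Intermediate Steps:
$Z{\left(V \right)} = 5 V$
$c = 6$ ($c = 0 + 6 = 6$)
$w{\left(b \right)} = \frac{5 + b}{1 + b}$
$W = 81$ ($W = \left(3 + 6\right)^{2} = 9^{2} = 81$)
$w{\left(y{\left(Z{\left(-4 \right)} \right)} \right)} W = \frac{5 + 1}{1 + 1} \cdot 81 = \frac{1}{2} \cdot 6 \cdot 81 = 3 \cdot 81 = 243$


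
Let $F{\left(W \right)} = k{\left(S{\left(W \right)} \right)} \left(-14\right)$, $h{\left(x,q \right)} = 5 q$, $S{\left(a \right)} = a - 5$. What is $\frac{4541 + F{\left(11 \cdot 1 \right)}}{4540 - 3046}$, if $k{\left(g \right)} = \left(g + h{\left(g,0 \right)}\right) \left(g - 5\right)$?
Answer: $\frac{4457}{1494} \approx 2.9833$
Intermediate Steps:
$S{\left(a \right)} = -5 + a$
$k{\left(g \right)} = g \left(-5 + g\right)$ ($k{\left(g \right)} = \left(g + 5 \cdot 0\right) \left(g - 5\right) = \left(g + 0\right) \left(-5 + g\right) = g \left(-5 + g\right)$)
$F{\left(W \right)} = - 14 \left(-10 + W\right) \left(-5 + W\right)$ ($F{\left(W \right)} = \left(-5 + W\right) \left(-5 + \left(-5 + W\right)\right) \left(-14\right) = \left(-5 + W\right) \left(-10 + W\right) \left(-14\right) = \left(-10 + W\right) \left(-5 + W\right) \left(-14\right) = - 14 \left(-10 + W\right) \left(-5 + W\right)$)
$\frac{4541 + F{\left(11 \cdot 1 \right)}}{4540 - 3046} = \frac{4541 - \left(700 + 1694 - 2310 \cdot 1\right)}{4540 - 3046} = \frac{4541 - \left(-1610 + 1694\right)}{1494} = \left(4541 - 84\right) \frac{1}{1494} = 4457 \cdot \frac{1}{1494} = \frac{4457}{1494}$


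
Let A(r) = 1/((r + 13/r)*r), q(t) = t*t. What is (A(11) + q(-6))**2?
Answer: 23280625/17956 ≈ 1296.5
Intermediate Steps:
q(t) = t**2
A(r) = 1/(r*(r + 13/r))
(A(11) + q(-6))**2 = (1/(13 + 11**2) + (-6)**2)**2 = (1/(13 + 121) + 36)**2 = (1/134 + 36)**2 = (4825/134)**2 = 23280625/17956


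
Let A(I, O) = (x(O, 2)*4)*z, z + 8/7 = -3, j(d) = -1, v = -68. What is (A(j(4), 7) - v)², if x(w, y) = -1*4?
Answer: 883600/49 ≈ 18033.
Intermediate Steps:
z = -29/7 (z = -8/7 - 3 = -29/7 ≈ -4.1429)
x(w, y) = -4
A(I, O) = 464/7 (A(I, O) = -4*4*(-29/7) = -16*(-29/7) = 464/7)
(A(j(4), 7) - v)² = (464/7 - 1*(-68))² = (464/7 + 68)² = (940/7)² = 883600/49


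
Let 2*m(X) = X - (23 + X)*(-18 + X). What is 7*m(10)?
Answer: 959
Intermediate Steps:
m(X) = X/2 - (-18 + X)*(23 + X)/2 (m(X) = (X - (23 + X)*(-18 + X))/2 = (X - (-18 + X)*(23 + X))/2 = X/2 - (-18 + X)*(23 + X)/2)
7*m(10) = 7*(207 - 2*10 - ½*10²) = 7*(207 - 20 - ½*100) = 7*(207 - 20 - 50) = 7*137 = 959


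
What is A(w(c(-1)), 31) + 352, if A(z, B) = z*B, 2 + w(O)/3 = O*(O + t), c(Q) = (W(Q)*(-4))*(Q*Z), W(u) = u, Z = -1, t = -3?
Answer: 538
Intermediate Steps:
c(Q) = 4*Q**2 (c(Q) = (Q*(-4))*(Q*(-1)) = (-4*Q)*(-Q) = 4*Q**2)
w(O) = -6 + 3*O*(-3 + O) (w(O) = -6 + 3*(O*(O - 3)) = -6 + 3*(O*(-3 + O)) = -6 + 3*O*(-3 + O))
A(z, B) = B*z
A(w(c(-1)), 31) + 352 = 31*(-6 - 36*(-1)**2 + 3*(4*(-1)**2)**2) + 352 = 31*(-6 - 36 + 3*(4*1)**2) + 352 = 31*(-6 - 9*4 + 3*4**2) + 352 = 31*(-6 - 36 + 3*16) + 352 = 31*(-6 - 36 + 48) + 352 = 31*6 + 352 = 186 + 352 = 538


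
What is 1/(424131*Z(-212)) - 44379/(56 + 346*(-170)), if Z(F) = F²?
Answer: 70496572810285/93347317522608 ≈ 0.75521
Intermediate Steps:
1/(424131*Z(-212)) - 44379/(56 + 346*(-170)) = 1/(424131*((-212)²)) - 44379/(56 + 346*(-170)) = (1/424131)/44944 - 44379/(56 - 58820) = (1/424131)*(1/44944) - 44379/(-58764) = 1/19062143664 - 44379*(-1/58764) = 1/19062143664 + 14793/19588 = 70496572810285/93347317522608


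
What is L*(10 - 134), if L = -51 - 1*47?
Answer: 12152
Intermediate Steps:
L = -98 (L = -51 - 47 = -98)
L*(10 - 134) = -98*(10 - 134) = -98*(-124) = 12152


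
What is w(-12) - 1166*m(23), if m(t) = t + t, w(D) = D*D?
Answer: -53492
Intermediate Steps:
w(D) = D²
m(t) = 2*t
w(-12) - 1166*m(23) = (-12)² - 2332*23 = 144 - 1166*46 = 144 - 53636 = -53492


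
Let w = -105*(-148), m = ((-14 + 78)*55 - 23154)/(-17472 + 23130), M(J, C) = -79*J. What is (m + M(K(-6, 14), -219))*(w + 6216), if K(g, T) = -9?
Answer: 14515617704/943 ≈ 1.5393e+7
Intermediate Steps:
m = -9817/2829 (m = (64*55 - 23154)/5658 = (3520 - 23154)*(1/5658) = -19634*1/5658 = -9817/2829 ≈ -3.4701)
w = 15540
(m + M(K(-6, 14), -219))*(w + 6216) = (-9817/2829 - 79*(-9))*(15540 + 6216) = (-9817/2829 + 711)*21756 = (2001602/2829)*21756 = 14515617704/943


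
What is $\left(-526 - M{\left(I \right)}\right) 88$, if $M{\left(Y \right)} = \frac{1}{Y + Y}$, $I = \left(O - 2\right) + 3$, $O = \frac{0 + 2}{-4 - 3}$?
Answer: $- \frac{231748}{5} \approx -46350.0$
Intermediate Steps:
$O = - \frac{2}{7}$ ($O = \frac{2}{-7} = 2 \left(- \frac{1}{7}\right) = - \frac{2}{7} \approx -0.28571$)
$I = \frac{5}{7}$ ($I = \left(- \frac{2}{7} - 2\right) + 3 = - \frac{16}{7} + 3 = \frac{5}{7} \approx 0.71429$)
$M{\left(Y \right)} = \frac{1}{2 Y}$
$\left(-526 - M{\left(I \right)}\right) 88 = \left(-526 - \frac{1}{2 \cdot \frac{5}{7}}\right) 88 = \left(-526 - \frac{1}{2} \cdot \frac{7}{5}\right) 88 = \left(-526 - \frac{7}{10}\right) 88 = \left(- \frac{5267}{10}\right) 88 = - \frac{231748}{5}$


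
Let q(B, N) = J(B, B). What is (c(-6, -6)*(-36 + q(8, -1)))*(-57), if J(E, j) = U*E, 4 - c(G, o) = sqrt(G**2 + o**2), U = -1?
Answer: 10032 - 15048*sqrt(2) ≈ -11249.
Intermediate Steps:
c(G, o) = 4 - sqrt(G**2 + o**2)
J(E, j) = -E
q(B, N) = -B
(c(-6, -6)*(-36 + q(8, -1)))*(-57) = ((4 - sqrt((-6)**2 + (-6)**2))*(-36 - 1*8))*(-57) = ((4 - sqrt(36 + 36))*(-36 - 8))*(-57) = ((4 - sqrt(72))*(-44))*(-57) = ((4 - 6*sqrt(2))*(-44))*(-57) = (-176 + 264*sqrt(2))*(-57) = 10032 - 15048*sqrt(2)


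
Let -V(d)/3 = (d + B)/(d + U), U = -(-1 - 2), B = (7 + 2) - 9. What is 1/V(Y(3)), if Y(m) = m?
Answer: -2/3 ≈ -0.66667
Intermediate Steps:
B = 0 (B = 9 - 9 = 0)
U = 3 (U = -1*(-3) = 3)
V(d) = -3*d/(3 + d) (V(d) = -3*(d + 0)/(d + 3) = -3*d/(3 + d))
1/V(Y(3)) = 1/(-3*3/(3 + 3)) = 1/(-3*3/6) = 1/(-3*3*1/6) = 1/(-3/2) = -2/3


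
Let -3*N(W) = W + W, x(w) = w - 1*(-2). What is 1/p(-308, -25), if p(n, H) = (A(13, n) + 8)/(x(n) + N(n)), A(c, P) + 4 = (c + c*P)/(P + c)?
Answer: -89090/15513 ≈ -5.7429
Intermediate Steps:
x(w) = 2 + w (x(w) = w + 2 = 2 + w)
N(W) = -2*W/3 (N(W) = -(W + W)/3 = -2*W/3)
A(c, P) = -4 + (c + P*c)/(P + c) (A(c, P) = -4 + (c + c*P)/(P + c) = -4 + (c + P*c)/(P + c))
p(n, H) = (8 + (-39 + 9*n)/(13 + n))/(2 + n/3) (p(n, H) = ((-4*n - 3*13 + n*13)/(n + 13) + 8)/((2 + n) - 2*n/3) = ((-4*n - 39 + 13*n)/(13 + n) + 8)/(2 + n/3) = ((-39 + 9*n)/(13 + n) + 8)/(2 + n/3) = (8 + (-39 + 9*n)/(13 + n))/(2 + n/3))
1/p(-308, -25) = 1/(3*(65 + 17*(-308))/((6 - 308)*(13 - 308))) = 1/(3*(65 - 5236)/(-302*(-295))) = 1/(3*(-1/302)*(-1/295)*(-5171)) = 1/(-15513/89090) = -89090/15513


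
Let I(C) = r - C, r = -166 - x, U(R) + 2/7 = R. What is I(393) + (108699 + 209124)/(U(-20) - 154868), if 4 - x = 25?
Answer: -195178015/361406 ≈ -540.05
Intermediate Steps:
x = -21 (x = 4 - 1*25 = 4 - 25 = -21)
U(R) = -2/7 + R
r = -145 (r = -166 - 1*(-21) = -166 + 21 = -145)
I(C) = -145 - C
I(393) + (108699 + 209124)/(U(-20) - 154868) = (-145 - 1*393) + (108699 + 209124)/((-2/7 - 20) - 154868) = (-145 - 393) + 317823/(-142/7 - 154868) = -538 + 317823/(-1084218/7) = -538 + 317823*(-7/1084218) = -538 - 741587/361406 = -195178015/361406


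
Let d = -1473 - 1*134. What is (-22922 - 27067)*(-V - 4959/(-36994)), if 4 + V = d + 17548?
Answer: 29471935697391/36994 ≈ 7.9667e+8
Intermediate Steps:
d = -1607 (d = -1473 - 134 = -1607)
V = 15937 (V = -4 + (-1607 + 17548) = -4 + 15941 = 15937)
(-22922 - 27067)*(-V - 4959/(-36994)) = (-22922 - 27067)*(-1*15937 - 4959/(-36994)) = -49989*(-15937 - 4959*(-1/36994)) = -49989*(-15937 + 4959/36994) = -49989*(-589568419/36994) = 29471935697391/36994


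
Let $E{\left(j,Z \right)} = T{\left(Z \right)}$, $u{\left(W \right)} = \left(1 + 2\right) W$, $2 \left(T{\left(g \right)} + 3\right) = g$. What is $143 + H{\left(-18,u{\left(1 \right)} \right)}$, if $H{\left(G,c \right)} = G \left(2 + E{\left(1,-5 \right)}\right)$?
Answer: $206$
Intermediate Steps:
$T{\left(g \right)} = -3 + \frac{g}{2}$
$u{\left(W \right)} = 3 W$
$E{\left(j,Z \right)} = -3 + \frac{Z}{2}$
$H{\left(G,c \right)} = - \frac{7 G}{2}$ ($H{\left(G,c \right)} = G \left(2 + \left(-3 + \frac{1}{2} \left(-5\right)\right)\right) = G \left(2 - \frac{11}{2}\right) = G \left(- \frac{7}{2}\right) = - \frac{7 G}{2}$)
$143 + H{\left(-18,u{\left(1 \right)} \right)} = 143 - -63 = 143 + 63 = 206$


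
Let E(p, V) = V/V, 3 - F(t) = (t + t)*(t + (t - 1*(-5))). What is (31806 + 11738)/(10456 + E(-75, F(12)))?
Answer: 43544/10457 ≈ 4.1641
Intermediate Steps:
F(t) = 3 - 2*t*(5 + 2*t) (F(t) = 3 - (t + t)*(t + (t - 1*(-5))) = 3 - 2*t*(t + (t + 5)) = 3 - 2*t*(t + (5 + t)) = 3 - 2*t*(5 + 2*t))
E(p, V) = 1
(31806 + 11738)/(10456 + E(-75, F(12))) = (31806 + 11738)/(10456 + 1) = 43544/10457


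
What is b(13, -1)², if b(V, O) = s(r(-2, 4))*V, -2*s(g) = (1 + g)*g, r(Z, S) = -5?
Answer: 16900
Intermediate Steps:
s(g) = -g*(1 + g)/2 (s(g) = -(1 + g)*g/2 = -g*(1 + g)/2)
b(V, O) = -10*V (b(V, O) = (-½*(-5)*(1 - 5))*V = (-½*(-5)*(-4))*V = -10*V)
b(13, -1)² = (-10*13)² = (-130)² = 16900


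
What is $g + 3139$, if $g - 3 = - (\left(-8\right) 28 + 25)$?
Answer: $3341$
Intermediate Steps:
$g = 202$ ($g = 3 - \left(\left(-8\right) 28 + 25\right) = 3 - \left(-224 + 25\right) = 3 - -199 = 3 + 199 = 202$)
$g + 3139 = 202 + 3139 = 3341$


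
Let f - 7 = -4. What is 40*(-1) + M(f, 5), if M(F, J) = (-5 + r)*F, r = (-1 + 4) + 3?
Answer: -37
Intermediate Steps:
f = 3 (f = 7 - 4 = 3)
r = 6 (r = 3 + 3 = 6)
M(F, J) = F (M(F, J) = (-5 + 6)*F = 1*F = F)
40*(-1) + M(f, 5) = 40*(-1) + 3 = -40 + 3 = -37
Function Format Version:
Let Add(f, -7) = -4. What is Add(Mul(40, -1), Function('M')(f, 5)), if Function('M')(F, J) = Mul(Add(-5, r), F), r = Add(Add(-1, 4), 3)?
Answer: -37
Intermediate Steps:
f = 3 (f = Add(7, -4) = 3)
r = 6 (r = Add(3, 3) = 6)
Function('M')(F, J) = F (Function('M')(F, J) = Mul(Add(-5, 6), F) = Mul(1, F) = F)
Add(Mul(40, -1), Function('M')(f, 5)) = Add(Mul(40, -1), 3) = Add(-40, 3) = -37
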